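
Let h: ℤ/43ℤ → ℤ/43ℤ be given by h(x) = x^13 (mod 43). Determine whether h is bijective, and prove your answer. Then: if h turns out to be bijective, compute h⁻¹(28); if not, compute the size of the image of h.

Since 43 is prime, the nonzero elements of ℤ/43ℤ form a cyclic group of order 42.
As gcd(13, 42) = 1, raising to the 13th power is a bijection on this group: if a^13 ≡ b^13 then (ab^{−1})^13 = 1, and the only element of order dividing gcd(13, 42) = 1 is 1, so a = b.
With h(0) = 0 this makes h injective on all of ℤ/43ℤ, hence bijective (finite equal-size domain and codomain). In particular h is bijective.
Since h is bijective, we find the preimage of 28. The inverse of x ↦ x^13 on (ℤ/43ℤ)^× is x ↦ x^13, because 13·13 = 169 = 4·42 + 1 ≡ 1 (mod 42) and x^{42} = 1 for x ≠ 0 (Fermat). So h⁻¹(28) = 28^13 mod 43.
Repeated squaring mod 43: 28^1 ≡ 28, 28^2 ≡ 28² = 784 ≡ 10, 28^4 ≡ 10² = 100 ≡ 14, 28^8 ≡ 14² = 196 ≡ 24. Since 13 = 8 + 4 + 1, 28^13 ≡ 24·14·28: 24·14 = 336 ≡ 35, then 35·28 = 980 ≡ 34. So 28^13 ≡ 34 (mod 43).
Hence h⁻¹(28) = 34.

34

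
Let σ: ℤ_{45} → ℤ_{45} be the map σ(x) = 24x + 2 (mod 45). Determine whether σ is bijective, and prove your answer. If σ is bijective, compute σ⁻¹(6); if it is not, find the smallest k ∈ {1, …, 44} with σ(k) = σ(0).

15

We have gcd(24, 45) = 3 > 1. Taking u = 0 and v = 15: σ(0) = 2 and σ(15) = 24·15 + 2 = 362 ≡ 2 (mod 45).
So σ(0) = σ(15) while 0 ≠ 15, thus σ is not injective, hence not bijective.
Since σ is not bijective, we find the least positive k with σ(k) = σ(0): this means 24k ≡ 0 (mod 45), i.e. 45 ∣ 24k. Since gcd(24, 45) = 3, dividing through by 3 this holds exactly when 15 ∣ 8k, and as gcd(8, 15) = 1, exactly when 15 ∣ k.
The smallest positive such k is 15.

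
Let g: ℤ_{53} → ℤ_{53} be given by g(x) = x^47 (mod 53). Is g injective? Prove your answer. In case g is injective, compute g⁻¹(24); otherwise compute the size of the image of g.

10

Since 53 is prime, the nonzero elements of ℤ_{53} form a cyclic group of order 52.
As gcd(47, 52) = 1, raising to the 47th power is a bijection on this group: if x_1^47 ≡ x_2^47 then (x_1x_2^{−1})^47 = 1, and the only element of order dividing gcd(47, 52) = 1 is 1, so x_1 = x_2.
With g(0) = 0 this makes g injective on all of ℤ_{53}, hence bijective (finite equal-size domain and codomain). In particular g is injective.
Since g is injective, we find the preimage of 24. The inverse of x ↦ x^47 on (ℤ_{53})^× is x ↦ x^31, because 47·31 = 1457 = 28·52 + 1 ≡ 1 (mod 52) and x^{52} = 1 for x ≠ 0 (Fermat). So g⁻¹(24) = 24^31 mod 53.
Repeated squaring mod 53: 24^1 ≡ 24, 24^2 ≡ 24² = 576 ≡ 46, 24^4 ≡ 46² = 2116 ≡ 49, 24^8 ≡ 49² = 2401 ≡ 16, 24^16 ≡ 16² = 256 ≡ 44. Since 31 = 16 + 8 + 4 + 2 + 1, 24^31 ≡ 44·16·49·46·24: 44·16 = 704 ≡ 15, then 15·49 = 735 ≡ 46, then 46·46 = 2116 ≡ 49, then 49·24 = 1176 ≡ 10. So 24^31 ≡ 10 (mod 53).
Hence g⁻¹(24) = 10.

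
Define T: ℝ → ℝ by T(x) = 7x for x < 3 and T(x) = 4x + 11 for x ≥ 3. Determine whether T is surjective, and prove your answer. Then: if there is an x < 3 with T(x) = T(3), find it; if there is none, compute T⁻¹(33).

Both pieces are strictly increasing (slopes 7 and 4), so each is injective on its own interval.
The left piece maps (−∞, 3) onto (−∞, 21); the right piece maps [3, ∞) onto [23, ∞).
The union (−∞, 21) ∪ [23, ∞) omits the interval between 21 and 23; in particular 21 has no preimage. So T is not surjective.
Because the two images are disjoint, no x < 3 has T(x) = T(3), so we compute T⁻¹(33): 33 lies in [23, ∞), so solve 4x + 11 = 33: x = (33 − 11)/4 = 11/2.

11/2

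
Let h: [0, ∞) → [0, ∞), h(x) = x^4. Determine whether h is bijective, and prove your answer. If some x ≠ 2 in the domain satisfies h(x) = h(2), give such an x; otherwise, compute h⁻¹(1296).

6

On [0, ∞), x ↦ x^4 is strictly increasing (injective) and for any y ∈ [0, ∞) the 4th root y^{1/4} lies in [0, ∞) (surjective). So h is bijective.
Since x ↦ x^4 is strictly increasing on [0, ∞), it is injective there, so no x ≠ 2 in the domain has h(x) = h(2). We therefore compute h⁻¹(1296) = 1296^{1/4} = 6 (indeed 6^4 = 1296).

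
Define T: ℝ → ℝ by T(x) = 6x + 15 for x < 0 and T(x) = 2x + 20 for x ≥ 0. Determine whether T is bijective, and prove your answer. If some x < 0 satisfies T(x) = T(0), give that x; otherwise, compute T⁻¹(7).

-4/3

Both pieces are strictly increasing (slopes 6 and 2), so each is injective on its own interval.
The left piece maps (−∞, 0) onto (−∞, 15); the right piece maps [0, ∞) onto [20, ∞).
The images leave a gap (15 has no preimage), so T is not surjective, hence not bijective.
Because the two images are disjoint, no x < 0 has T(x) = T(0), so we compute T⁻¹(7): 7 lies in (−∞, 15), so solve 6x + 15 = 7: x = (7 − 15)/6 = −4/3.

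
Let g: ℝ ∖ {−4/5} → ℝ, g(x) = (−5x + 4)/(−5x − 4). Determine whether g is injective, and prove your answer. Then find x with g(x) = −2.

-4/15

Suppose g(a) = g(b). Cross-multiplying: (−5a + 4)(−5b − 4) = (−5b + 4)(−5a − 4).
Expanding both sides and cancelling the symmetric terms leaves 40·(a − b) = 0. Since 40 ≠ 0, a = b. Hence g is injective.
Solving g(x) = −2: cross-multiplying gives −5x + 4 = −2(−5x − 4), which rearranges to −15x = 4, so x = −4/15.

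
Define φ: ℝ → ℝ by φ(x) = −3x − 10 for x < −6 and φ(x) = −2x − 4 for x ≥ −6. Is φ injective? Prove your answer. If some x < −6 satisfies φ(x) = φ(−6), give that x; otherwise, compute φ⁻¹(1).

-5/2

Both pieces are strictly decreasing (slopes −3 and −2), so each is injective on its own interval.
The left piece maps (−∞, −6) onto (8, ∞); the right piece maps [−6, ∞) onto (−∞, 8].
These images are disjoint, so no value is attained by both pieces. So φ is injective.
Because the two images are disjoint, no x < −6 has φ(x) = φ(−6), so we compute φ⁻¹(1): 1 lies in (−∞, 8], so solve −2x − 4 = 1: x = (1 + 4)/(−2) = −5/2.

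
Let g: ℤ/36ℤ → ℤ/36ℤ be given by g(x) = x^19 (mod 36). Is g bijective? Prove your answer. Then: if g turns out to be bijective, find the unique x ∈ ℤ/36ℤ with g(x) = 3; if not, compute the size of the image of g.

g(0) = 0^19 = 0.
g(6): Repeated squaring mod 36: 6^1 ≡ 6, 6^2 ≡ 6² = 36 ≡ 0, 6^4 ≡ 0² = 0, 6^8 ≡ 0² = 0, 6^16 ≡ 0² = 0. Since 19 = 16 + 2 + 1, 6^19 ≡ 0·0·6: 0·0 = 0, then 0·6 = 0. So 6^19 ≡ 0 (mod 36).
So g(0) = g(6) = 0 while 0 ≠ 6, thus g is not injective, hence not bijective.
Since g is not bijective, we determine |image(g)|. Computing x^19 mod 36 for each x (by repeated squaring, reducing mod 36 at every step), the values g(0), g(1), …, g(35) are: 0, 1, 20, 27, 4, 5, 0, 7, 8, 9, 28, 11, 0, 13, 32, 27, 16, 17, 0, 19, 20, 9, 4, 23, 0, 25, 8, 27, 28, 29, 0, 31, 32, 9, 16, 35.
The distinct values are {0, 1, 4, 5, 7, 8, 9, 11, 13, 16, 17, 19, 20, 23, 25, 27, 28, 29, 31, 32, 35}; there are 21 of them.

21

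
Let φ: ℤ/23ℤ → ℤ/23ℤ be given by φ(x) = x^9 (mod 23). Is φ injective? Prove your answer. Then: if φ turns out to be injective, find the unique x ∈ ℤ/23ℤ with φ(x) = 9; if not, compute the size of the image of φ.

Since 23 is prime, the nonzero elements of ℤ/23ℤ form a cyclic group of order 22.
As gcd(9, 22) = 1, raising to the 9th power is a bijection on this group: if u^9 ≡ v^9 then (uv^{−1})^9 = 1, and the only element of order dividing gcd(9, 22) = 1 is 1, so u = v.
With φ(0) = 0 this makes φ injective on all of ℤ/23ℤ, hence bijective (finite equal-size domain and codomain). In particular φ is injective.
Since φ is injective, we find the preimage of 9. The inverse of x ↦ x^9 on (ℤ/23ℤ)^× is x ↦ x^5, because 9·5 = 45 = 2·22 + 1 ≡ 1 (mod 22) and x^{22} = 1 for x ≠ 0 (Fermat). So φ⁻¹(9) = 9^5 mod 23.
Repeated squaring mod 23: 9^1 ≡ 9, 9^2 ≡ 9² = 81 ≡ 12, 9^4 ≡ 12² = 144 ≡ 6. Since 5 = 4 + 1, 9^5 ≡ 6·9: 6·9 = 54 ≡ 8. So 9^5 ≡ 8 (mod 23).
Hence φ⁻¹(9) = 8.

8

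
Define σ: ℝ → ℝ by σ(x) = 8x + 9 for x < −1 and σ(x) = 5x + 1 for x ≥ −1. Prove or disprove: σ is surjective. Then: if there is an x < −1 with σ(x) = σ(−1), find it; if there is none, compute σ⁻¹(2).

Both pieces are strictly increasing (slopes 8 and 5), so each is injective on its own interval.
The left piece maps (−∞, −1) onto (−∞, 1); the right piece maps [−1, ∞) onto [−4, ∞).
The union (−∞, 1) ∪ [−4, ∞) covers ℝ, so σ is surjective.
For the follow-up: the images overlap, so an x < −1 with σ(x) = σ(−1) exists. σ(−1) = −4; solving 8x + 9 = −4 for x < −1 gives x = (−4 − 9)/8 = −13/8.

-13/8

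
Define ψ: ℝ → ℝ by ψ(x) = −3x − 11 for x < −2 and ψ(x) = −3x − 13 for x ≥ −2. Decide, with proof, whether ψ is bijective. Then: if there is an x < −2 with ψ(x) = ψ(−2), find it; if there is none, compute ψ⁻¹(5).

-16/3

Both pieces are strictly decreasing (slopes −3 and −3), so each is injective on its own interval.
The left piece maps (−∞, −2) onto (−5, ∞); the right piece maps [−2, ∞) onto (−∞, −7].
The images leave a gap (−5 has no preimage), so ψ is not surjective, hence not bijective.
Because the two images are disjoint, no x < −2 has ψ(x) = ψ(−2), so we compute ψ⁻¹(5): 5 lies in (−5, ∞), so solve −3x − 11 = 5: x = (5 + 11)/(−3) = −16/3.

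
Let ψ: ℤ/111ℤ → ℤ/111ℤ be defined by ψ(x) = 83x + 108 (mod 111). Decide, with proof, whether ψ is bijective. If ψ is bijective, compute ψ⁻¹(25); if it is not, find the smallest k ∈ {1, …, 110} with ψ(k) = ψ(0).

By definition, ψ is injective if ψ(s) = ψ(t) implies s = t.
Suppose ψ(s) = ψ(t) in ℤ/111ℤ. Then 83s + 108 ≡ 83t + 108 (mod 111), thus 83(s − t) ≡ 0 (mod 111).
Since gcd(83, 111) = 1, 83 is invertible modulo 111, thus s − t ≡ 0 (mod 111), i.e. s = t.
We now compute 83⁻¹ mod 111 explicitly. Euclid's algorithm: 111 = 1·83 + 28, 83 = 2·28 + 27, 28 = 1·27 + 1; back-substituting gives 1 = 107·83 − 80·111, so 83⁻¹ ≡ 107 (mod 111).
Then y ↦ 107(y − 108) is a two-sided inverse to ψ, so every y ∈ ℤ/111ℤ has a preimage.
So ψ is bijective.
Since ψ is bijective, we find ψ⁻¹(25): we need 83x ≡ 25 − 108 ≡ 28 (mod 111). Using 83⁻¹ = 107: x ≡ 107·28 = 2996 = 26·111 + 110, so x = 110.
Check: ψ(110) = 83·110 + 108 = 9238 = 83·111 + 25 ≡ 25 (mod 111).

110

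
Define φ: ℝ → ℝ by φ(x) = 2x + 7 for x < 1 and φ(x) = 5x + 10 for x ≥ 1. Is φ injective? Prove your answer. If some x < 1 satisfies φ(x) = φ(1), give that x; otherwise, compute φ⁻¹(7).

0

Both pieces are strictly increasing (slopes 2 and 5), so each is injective on its own interval.
The left piece maps (−∞, 1) onto (−∞, 9); the right piece maps [1, ∞) onto [15, ∞).
These images are disjoint, so no value is attained by both pieces. Thus φ is injective.
Because the two images are disjoint, no x < 1 has φ(x) = φ(1), so we compute φ⁻¹(7): 7 lies in (−∞, 9), so solve 2x + 7 = 7: x = (7 − 7)/2 = 0.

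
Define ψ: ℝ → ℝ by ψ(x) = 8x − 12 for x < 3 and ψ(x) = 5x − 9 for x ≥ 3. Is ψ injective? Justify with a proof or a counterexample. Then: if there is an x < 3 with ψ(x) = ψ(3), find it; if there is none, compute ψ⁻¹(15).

9/4

Both pieces are strictly increasing (slopes 8 and 5), so each is injective on its own interval.
The left piece maps (−∞, 3) onto (−∞, 12); the right piece maps [3, ∞) onto [6, ∞).
These images overlap. In particular ψ(3) = 6 (right piece), and solving 8x − 12 = 6 on the left piece gives x = 9/4 < 3.
So ψ(9/4) = ψ(3) with 9/4 ≠ 3, and ψ is not injective. This x = 9/4 is the requested value below 3.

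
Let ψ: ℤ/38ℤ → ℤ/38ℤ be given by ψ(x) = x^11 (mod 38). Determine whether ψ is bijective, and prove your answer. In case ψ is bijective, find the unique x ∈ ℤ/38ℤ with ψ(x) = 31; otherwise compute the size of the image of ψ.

27

Computing x^11 mod 38 for each x (by repeated squaring, reducing mod 38 at every step), the values ψ(0), ψ(1), …, ψ(37) are: 0, 1, 34, 29, 16, 25, 36, 11, 12, 5, 14, 7, 8, 21, 32, 3, 28, 23, 18, 19, 20, 15, 10, 35, 6, 17, 30, 31, 24, 33, 26, 27, 2, 13, 22, 9, 4, 37.
Every element of ℤ/38ℤ appears exactly once in this list, so ψ is a bijection, and in particular bijective.
Since ψ is bijective, we read off the preimage of 31 from the same table: ψ(27) = 31, so ψ⁻¹(31) = 27.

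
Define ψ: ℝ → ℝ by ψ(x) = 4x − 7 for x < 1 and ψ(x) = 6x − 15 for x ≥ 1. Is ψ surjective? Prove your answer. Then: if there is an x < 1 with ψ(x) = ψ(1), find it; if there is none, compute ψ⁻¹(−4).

-1/2

Both pieces are strictly increasing (slopes 4 and 6), so each is injective on its own interval.
The left piece maps (−∞, 1) onto (−∞, −3); the right piece maps [1, ∞) onto [−9, ∞).
The union (−∞, −3) ∪ [−9, ∞) covers ℝ, so ψ is surjective.
For the follow-up: the images overlap, so an x < 1 with ψ(x) = ψ(1) exists. ψ(1) = −9; solving 4x − 7 = −9 for x < 1 gives x = (−9 + 7)/4 = −1/2.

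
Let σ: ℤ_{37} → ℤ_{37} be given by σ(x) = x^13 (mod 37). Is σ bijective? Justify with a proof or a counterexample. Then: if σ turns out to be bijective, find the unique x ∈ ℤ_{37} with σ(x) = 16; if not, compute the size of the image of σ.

Since 37 is prime, the nonzero elements of ℤ_{37} form a cyclic group of order 36.
As gcd(13, 36) = 1, raising to the 13th power is a bijection on this group: if x_1^13 ≡ x_2^13 then (x_1x_2^{−1})^13 = 1, and the only element of order dividing gcd(13, 36) = 1 is 1, so x_1 = x_2.
With σ(0) = 0 this makes σ injective on all of ℤ_{37}, hence bijective (finite equal-size domain and codomain). In particular σ is bijective.
Since σ is bijective, we find the preimage of 16. The inverse of x ↦ x^13 on (ℤ_{37})^× is x ↦ x^25, because 13·25 = 325 = 9·36 + 1 ≡ 1 (mod 36) and x^{36} = 1 for x ≠ 0 (Fermat). So σ⁻¹(16) = 16^25 mod 37.
Repeated squaring mod 37: 16^1 ≡ 16, 16^2 ≡ 16² = 256 ≡ 34, 16^4 ≡ 34² = 1156 ≡ 9, 16^8 ≡ 9² = 81 ≡ 7, 16^16 ≡ 7² = 49 ≡ 12. Since 25 = 16 + 8 + 1, 16^25 ≡ 12·7·16: 12·7 = 84 ≡ 10, then 10·16 = 160 ≡ 12. So 16^25 ≡ 12 (mod 37).
Hence σ⁻¹(16) = 12.

12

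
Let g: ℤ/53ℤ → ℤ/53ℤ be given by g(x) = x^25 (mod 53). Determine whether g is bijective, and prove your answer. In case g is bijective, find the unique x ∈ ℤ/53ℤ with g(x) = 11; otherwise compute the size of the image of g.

29

Since 53 is prime, the nonzero elements of ℤ/53ℤ form a cyclic group of order 52.
As gcd(25, 52) = 1, raising to the 25th power is a bijection on this group: if s^25 ≡ t^25 then (st^{−1})^25 = 1, and the only element of order dividing gcd(25, 52) = 1 is 1, so s = t.
With g(0) = 0 this makes g injective on all of ℤ/53ℤ, hence bijective (finite equal-size domain and codomain). In particular g is bijective.
Since g is bijective, we find the preimage of 11. The inverse of x ↦ x^25 on (ℤ/53ℤ)^× is x ↦ x^25, because 25·25 = 625 = 12·52 + 1 ≡ 1 (mod 52) and x^{52} = 1 for x ≠ 0 (Fermat). So g⁻¹(11) = 11^25 mod 53.
Repeated squaring mod 53: 11^1 ≡ 11, 11^2 ≡ 11² = 121 ≡ 15, 11^4 ≡ 15² = 225 ≡ 13, 11^8 ≡ 13² = 169 ≡ 10, 11^16 ≡ 10² = 100 ≡ 47. Since 25 = 16 + 8 + 1, 11^25 ≡ 47·10·11: 47·10 = 470 ≡ 46, then 46·11 = 506 ≡ 29. So 11^25 ≡ 29 (mod 53).
Hence g⁻¹(11) = 29.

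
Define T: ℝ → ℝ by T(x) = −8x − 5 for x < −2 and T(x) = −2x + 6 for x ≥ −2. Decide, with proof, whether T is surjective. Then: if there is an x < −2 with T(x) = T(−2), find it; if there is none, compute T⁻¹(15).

-5/2

Both pieces are strictly decreasing (slopes −8 and −2), so each is injective on its own interval.
The left piece maps (−∞, −2) onto (11, ∞); the right piece maps [−2, ∞) onto (−∞, 10].
The union (11, ∞) ∪ (−∞, 10] omits the interval between 11 and 10; in particular 11 has no preimage. So T is not surjective.
Because the two images are disjoint, no x < −2 has T(x) = T(−2), so we compute T⁻¹(15): 15 lies in (11, ∞), so solve −8x − 5 = 15: x = (15 + 5)/(−8) = −5/2.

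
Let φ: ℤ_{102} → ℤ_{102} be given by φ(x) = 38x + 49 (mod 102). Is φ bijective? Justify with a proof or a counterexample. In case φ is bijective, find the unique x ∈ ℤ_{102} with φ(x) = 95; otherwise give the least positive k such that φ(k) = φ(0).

We have gcd(38, 102) = 2 > 1. Taking a = 0 and b = 51: φ(0) = 49 and φ(51) = 38·51 + 49 = 1987 ≡ 49 (mod 102).
So φ(0) = φ(51) while 0 ≠ 51, therefore φ is not injective, hence not bijective.
Since φ is not bijective, we find the least positive k with φ(k) = φ(0): this means 38k ≡ 0 (mod 102), i.e. 102 ∣ 38k. Since gcd(38, 102) = 2, dividing through by 2 this holds exactly when 51 ∣ 19k, and as gcd(19, 51) = 1, exactly when 51 ∣ k.
The smallest positive such k is 51.

51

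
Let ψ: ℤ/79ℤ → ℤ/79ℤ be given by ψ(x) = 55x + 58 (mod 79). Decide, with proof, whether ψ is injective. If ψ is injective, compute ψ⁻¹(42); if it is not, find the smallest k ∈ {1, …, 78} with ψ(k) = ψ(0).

27

Recall: injectivity means: for all u, v in the domain, ψ(u) = ψ(v) implies u = v.
If ψ(u) = ψ(v), then 55u ≡ 55v (mod 79). Because gcd(55, 79) = 1, we may cancel 55 to get u ≡ v (mod 79).
So ψ is injective.
We now compute 55⁻¹ mod 79 explicitly. Euclid's algorithm: 79 = 1·55 + 24, 55 = 2·24 + 7, 24 = 3·7 + 3, 7 = 2·3 + 1; back-substituting gives 1 = 23·55 − 16·79, so 55⁻¹ ≡ 23 (mod 79).
Since ψ is injective, we compute ψ⁻¹(42): solve 55x + 58 ≡ 42 (mod 79), i.e. 55x ≡ 63 (mod 79).
Multiplying by 55⁻¹ = 23 gives x ≡ 23·63 = 1449 = 18·79 + 27 ≡ 27 (mod 79).
Check: ψ(27) = 55·27 + 58 = 1543 = 19·79 + 42 ≡ 42 (mod 79).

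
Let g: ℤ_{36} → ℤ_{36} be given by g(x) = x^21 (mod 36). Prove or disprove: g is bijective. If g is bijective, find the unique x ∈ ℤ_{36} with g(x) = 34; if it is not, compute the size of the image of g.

g(0) = 0^21 = 0.
g(6): Repeated squaring mod 36: 6^1 ≡ 6, 6^2 ≡ 6² = 36 ≡ 0, 6^4 ≡ 0² = 0, 6^8 ≡ 0² = 0, 6^16 ≡ 0² = 0. Since 21 = 16 + 4 + 1, 6^21 ≡ 0·0·6: 0·0 = 0, then 0·6 = 0. So 6^21 ≡ 0 (mod 36).
So g(0) = g(6) = 0 while 0 ≠ 6, therefore g is not injective, hence not bijective.
Since g is not bijective, we determine |image(g)|. Computing x^21 mod 36 for each x (by repeated squaring, reducing mod 36 at every step), the values g(0), g(1), …, g(35) are: 0, 1, 8, 27, 28, 17, 0, 19, 8, 9, 28, 35, 0, 1, 8, 27, 28, 17, 0, 19, 8, 9, 28, 35, 0, 1, 8, 27, 28, 17, 0, 19, 8, 9, 28, 35.
The distinct values are {0, 1, 8, 9, 17, 19, 27, 28, 35}; there are 9 of them.

9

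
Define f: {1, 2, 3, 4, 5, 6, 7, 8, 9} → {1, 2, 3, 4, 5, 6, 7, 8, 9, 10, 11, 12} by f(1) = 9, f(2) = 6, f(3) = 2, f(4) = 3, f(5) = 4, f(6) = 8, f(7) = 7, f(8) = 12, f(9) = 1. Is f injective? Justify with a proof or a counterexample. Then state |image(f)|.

9

The values f(1), …, f(9) are 9, 6, 2, 3, 4, 8, 7, 12, 1 — all distinct.
So f(u) = f(v) only when u = v, and f is injective.
The image of f is {1, 2, 3, 4, 6, 7, 8, 9, 12}, which has 9 elements.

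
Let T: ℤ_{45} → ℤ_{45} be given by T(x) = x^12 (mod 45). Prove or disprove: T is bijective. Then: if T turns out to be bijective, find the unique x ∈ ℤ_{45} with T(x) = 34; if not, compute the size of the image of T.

4

T(1) = 1^12 = 1.
T(2): Repeated squaring mod 45: 2^1 ≡ 2, 2^2 ≡ 2² = 4, 2^4 ≡ 4² = 16, 2^8 ≡ 16² = 256 ≡ 31. Since 12 = 8 + 4, 2^12 ≡ 31·16: 31·16 = 496 ≡ 1. So 2^12 ≡ 1 (mod 45).
So T(1) = T(2) = 1 while 1 ≠ 2, hence T is not injective, hence not bijective.
Since T is not bijective, we determine |image(T)|. Computing x^12 mod 45 for each x (by repeated squaring, reducing mod 45 at every step), the values T(0), T(1), …, T(44) are: 0, 1, 1, 36, 1, 10, 36, 1, 1, 36, 10, 1, 36, 1, 1, 0, 1, 1, 36, 1, 10, 36, 1, 1, 36, 10, 1, 36, 1, 1, 0, 1, 1, 36, 1, 10, 36, 1, 1, 36, 10, 1, 36, 1, 1.
The distinct values are {0, 1, 10, 36}; there are 4 of them.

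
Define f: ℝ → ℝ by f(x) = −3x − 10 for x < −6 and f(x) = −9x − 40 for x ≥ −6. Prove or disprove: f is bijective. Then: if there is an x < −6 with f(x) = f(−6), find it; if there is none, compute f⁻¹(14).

-8

Both pieces are strictly decreasing (slopes −3 and −9), so each is injective on its own interval.
The left piece maps (−∞, −6) onto (8, ∞); the right piece maps [−6, ∞) onto (−∞, 14].
These images overlap. In particular f(−6) = 14 (right piece), and solving −3x − 10 = 14 on the left piece gives x = −8 < −6.
So f(−8) = f(−6) with −8 ≠ −6, and f is not injective, hence not bijective. This x = −8 is the requested value below −6.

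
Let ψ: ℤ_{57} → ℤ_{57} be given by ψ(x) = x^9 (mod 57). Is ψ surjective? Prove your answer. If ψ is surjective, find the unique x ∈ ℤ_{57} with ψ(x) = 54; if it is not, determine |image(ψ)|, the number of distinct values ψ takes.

9

ψ(1) = 1^9 = 1.
ψ(4): Repeated squaring mod 57: 4^1 ≡ 4, 4^2 ≡ 4² = 16, 4^4 ≡ 16² = 256 ≡ 28, 4^8 ≡ 28² = 784 ≡ 43. Since 9 = 8 + 1, 4^9 ≡ 43·4: 43·4 = 172 ≡ 1. So 4^9 ≡ 1 (mod 57).
So ψ(1) = ψ(4) = 1 while 1 ≠ 4, so ψ is not injective.
A non-injective map from the 57-element set ℤ_{57} to itself takes at most 56 distinct values, so it cannot be surjective. Therefore ψ is not surjective.
Since ψ is not surjective, we determine |image(ψ)|. Computing x^9 mod 57 for each x (by repeated squaring, reducing mod 57 at every step), the values ψ(0), ψ(1), …, ψ(56) are: 0, 1, 56, 18, 1, 20, 39, 1, 56, 39, 37, 20, 18, 37, 56, 18, 1, 20, 18, 19, 20, 18, 37, 20, 39, 1, 20, 18, 1, 56, 39, 37, 56, 18, 37, 20, 39, 37, 38, 39, 37, 56, 39, 1, 20, 39, 37, 20, 18, 1, 56, 18, 37, 56, 39, 1, 56.
The distinct values are {0, 1, 18, 19, 20, 37, 38, 39, 56}; there are 9 of them.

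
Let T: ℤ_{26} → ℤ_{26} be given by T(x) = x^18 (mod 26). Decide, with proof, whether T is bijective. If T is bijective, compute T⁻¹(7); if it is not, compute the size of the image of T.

T(1) = 1^18 = 1.
T(3): Repeated squaring mod 26: 3^1 ≡ 3, 3^2 ≡ 3² = 9, 3^4 ≡ 9² = 81 ≡ 3, 3^8 ≡ 3² = 9, 3^16 ≡ 9² = 81 ≡ 3. Since 18 = 16 + 2, 3^18 ≡ 3·9: 3·9 = 27 ≡ 1. So 3^18 ≡ 1 (mod 26).
So T(1) = T(3) = 1 while 1 ≠ 3, therefore T is not injective, hence not bijective.
Since T is not bijective, we determine |image(T)|. Computing x^18 mod 26 for each x (by repeated squaring, reducing mod 26 at every step), the values T(0), T(1), …, T(25) are: 0, 1, 12, 1, 14, 25, 12, 25, 12, 1, 14, 25, 14, 13, 14, 25, 14, 1, 12, 25, 12, 25, 14, 1, 12, 1.
The distinct values are {0, 1, 12, 13, 14, 25}; there are 6 of them.

6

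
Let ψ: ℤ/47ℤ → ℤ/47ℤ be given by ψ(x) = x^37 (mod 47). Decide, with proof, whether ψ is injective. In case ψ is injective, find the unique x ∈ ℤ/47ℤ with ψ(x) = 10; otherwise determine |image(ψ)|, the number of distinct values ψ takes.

Since 47 is prime, the nonzero elements of ℤ/47ℤ form a cyclic group of order 46.
As gcd(37, 46) = 1, raising to the 37th power is a bijection on this group: if u^37 ≡ v^37 then (uv^{−1})^37 = 1, and the only element of order dividing gcd(37, 46) = 1 is 1, so u = v.
With ψ(0) = 0 this makes ψ injective on all of ℤ/47ℤ, hence bijective (finite equal-size domain and codomain). In particular ψ is injective.
Since ψ is injective, we find the preimage of 10. The inverse of x ↦ x^37 on (ℤ/47ℤ)^× is x ↦ x^5, because 37·5 = 185 = 4·46 + 1 ≡ 1 (mod 46) and x^{46} = 1 for x ≠ 0 (Fermat). So ψ⁻¹(10) = 10^5 mod 47.
Repeated squaring mod 47: 10^1 ≡ 10, 10^2 ≡ 10² = 100 ≡ 6, 10^4 ≡ 6² = 36. Since 5 = 4 + 1, 10^5 ≡ 36·10: 36·10 = 360 ≡ 31. So 10^5 ≡ 31 (mod 47).
Hence ψ⁻¹(10) = 31.

31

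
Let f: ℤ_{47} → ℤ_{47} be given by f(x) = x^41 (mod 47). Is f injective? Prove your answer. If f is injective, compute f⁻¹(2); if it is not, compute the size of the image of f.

42

Since 47 is prime, the nonzero elements of ℤ_{47} form a cyclic group of order 46.
As gcd(41, 46) = 1, raising to the 41st power is a bijection on this group: if u^41 ≡ v^41 then (uv^{−1})^41 = 1, and the only element of order dividing gcd(41, 46) = 1 is 1, so u = v.
With f(0) = 0 this makes f injective on all of ℤ_{47}, hence bijective (finite equal-size domain and codomain). In particular f is injective.
Since f is injective, we find the preimage of 2. The inverse of x ↦ x^41 on (ℤ_{47})^× is x ↦ x^9, because 41·9 = 369 = 8·46 + 1 ≡ 1 (mod 46) and x^{46} = 1 for x ≠ 0 (Fermat). So f⁻¹(2) = 2^9 mod 47.
Repeated squaring mod 47: 2^1 ≡ 2, 2^2 ≡ 2² = 4, 2^4 ≡ 4² = 16, 2^8 ≡ 16² = 256 ≡ 21. Since 9 = 8 + 1, 2^9 ≡ 21·2: 21·2 = 42. So 2^9 ≡ 42 (mod 47).
Hence f⁻¹(2) = 42.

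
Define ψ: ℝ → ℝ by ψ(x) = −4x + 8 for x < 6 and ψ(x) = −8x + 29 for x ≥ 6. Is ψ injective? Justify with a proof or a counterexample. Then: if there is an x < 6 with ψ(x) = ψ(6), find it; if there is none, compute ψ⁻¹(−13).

21/4

Both pieces are strictly decreasing (slopes −4 and −8), so each is injective on its own interval.
The left piece maps (−∞, 6) onto (−16, ∞); the right piece maps [6, ∞) onto (−∞, −19].
These images are disjoint, so no value is attained by both pieces. Hence ψ is injective.
Because the two images are disjoint, no x < 6 has ψ(x) = ψ(6), so we compute ψ⁻¹(−13): −13 lies in (−16, ∞), so solve −4x + 8 = −13: x = (−13 − 8)/(−4) = 21/4.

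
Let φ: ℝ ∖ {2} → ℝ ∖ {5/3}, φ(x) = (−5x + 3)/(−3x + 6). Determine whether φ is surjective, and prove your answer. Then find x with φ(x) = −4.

For any y ≠ 5/3, solving y(−3x + 6) = −5x + 3 for x gives a well-defined x ≠ 2. So φ is surjective.
Solving φ(x) = −4: cross-multiplying gives −5x + 3 = −4(−3x + 6), which rearranges to −17x = −27, so x = 27/17.

27/17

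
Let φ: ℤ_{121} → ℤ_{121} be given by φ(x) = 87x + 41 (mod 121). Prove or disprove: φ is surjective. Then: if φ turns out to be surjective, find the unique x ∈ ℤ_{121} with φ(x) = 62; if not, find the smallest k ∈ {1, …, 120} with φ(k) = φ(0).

67

Recall: surjectivity means every element of the codomain has a preimage under φ.
Since gcd(87, 121) = 1, 87 is invertible modulo 121. Euclid's algorithm: 121 = 1·87 + 34, 87 = 2·34 + 19, 34 = 1·19 + 15, 19 = 1·15 + 4, 15 = 3·4 + 3, 4 = 1·3 + 1; back-substituting gives 1 = 32·87 − 23·121, so 87⁻¹ ≡ 32 (mod 121).
For any y ∈ ℤ_{121}, x = 32(y − 41) mod 121 satisfies φ(x) = 87·32(y − 41) + 41 ≡ y (since 87·32 ≡ 1 mod 121). So every y has a preimage.
Thus φ is surjective.
Since φ is surjective, we compute φ⁻¹(62): solve 87x + 41 ≡ 62 (mod 121), i.e. 87x ≡ 21 (mod 121).
Multiplying by 87⁻¹ = 32 gives x ≡ 32·21 = 672 = 5·121 + 67 ≡ 67 (mod 121).
Check: φ(67) = 87·67 + 41 = 5870 = 48·121 + 62 ≡ 62 (mod 121).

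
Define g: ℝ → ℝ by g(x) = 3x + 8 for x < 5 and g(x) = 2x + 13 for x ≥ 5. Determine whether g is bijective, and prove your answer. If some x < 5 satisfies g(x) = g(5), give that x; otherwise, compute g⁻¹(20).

Both pieces are strictly increasing (slopes 3 and 2), so each is injective on its own interval.
The left piece maps (−∞, 5) onto (−∞, 23); the right piece maps [5, ∞) onto [23, ∞).
Since 23 = 23, the images partition ℝ: g is injective and surjective, hence bijective.
Because the two images are disjoint, no x < 5 has g(x) = g(5), so we compute g⁻¹(20): 20 lies in (−∞, 23), so solve 3x + 8 = 20: x = (20 − 8)/3 = 4.

4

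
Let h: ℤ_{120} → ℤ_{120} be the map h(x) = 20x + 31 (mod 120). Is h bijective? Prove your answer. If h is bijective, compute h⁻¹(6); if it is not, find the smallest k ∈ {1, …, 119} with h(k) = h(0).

6

We have gcd(20, 120) = 20 > 1. Taking x_1 = 0 and x_2 = 6: h(0) = 31 and h(6) = 20·6 + 31 = 151 ≡ 31 (mod 120).
So h(0) = h(6) while 0 ≠ 6, therefore h is not injective, hence not bijective.
Since h is not bijective, we find the least positive k with h(k) = h(0): this means 20k ≡ 0 (mod 120), i.e. 120 ∣ 20k. Since gcd(20, 120) = 20, dividing through by 20 this holds exactly when 6 ∣ k.
The smallest positive such k is 6.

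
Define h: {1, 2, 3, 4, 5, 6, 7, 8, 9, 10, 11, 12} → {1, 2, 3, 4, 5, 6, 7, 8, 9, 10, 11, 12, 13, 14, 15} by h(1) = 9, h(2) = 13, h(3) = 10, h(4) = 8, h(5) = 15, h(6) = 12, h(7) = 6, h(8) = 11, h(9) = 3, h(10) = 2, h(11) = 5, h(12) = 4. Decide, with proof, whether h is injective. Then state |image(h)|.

12

The values h(1), …, h(12) are 9, 13, 10, 8, 15, 12, 6, 11, 3, 2, 5, 4 — all distinct.
So h(a) = h(b) only when a = b, and h is injective.
The image of h is {2, 3, 4, 5, 6, 8, 9, 10, 11, 12, 13, 15}, which has 12 elements.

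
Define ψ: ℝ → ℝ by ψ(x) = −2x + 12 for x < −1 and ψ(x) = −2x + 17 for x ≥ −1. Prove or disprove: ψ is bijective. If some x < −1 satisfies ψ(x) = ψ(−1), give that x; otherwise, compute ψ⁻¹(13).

Both pieces are strictly decreasing (slopes −2 and −2), so each is injective on its own interval.
The left piece maps (−∞, −1) onto (14, ∞); the right piece maps [−1, ∞) onto (−∞, 19].
These images overlap. In particular ψ(−1) = 19 (right piece), and solving −2x + 12 = 19 on the left piece gives x = −7/2 < −1.
So ψ(−7/2) = ψ(−1) with −7/2 ≠ −1, and ψ is not injective, hence not bijective. This x = −7/2 is the requested value below −1.

-7/2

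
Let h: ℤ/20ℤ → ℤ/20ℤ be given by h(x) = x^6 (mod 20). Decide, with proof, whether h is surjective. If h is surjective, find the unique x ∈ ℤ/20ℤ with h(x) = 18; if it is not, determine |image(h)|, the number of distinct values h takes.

h(4): Repeated squaring mod 20: 4^1 ≡ 4, 4^2 ≡ 4² = 16, 4^4 ≡ 16² = 256 ≡ 16. Since 6 = 4 + 2, 4^6 ≡ 16·16: 16·16 = 256 ≡ 16. So 4^6 ≡ 16 (mod 20).
h(6): Repeated squaring mod 20: 6^1 ≡ 6, 6^2 ≡ 6² = 36 ≡ 16, 6^4 ≡ 16² = 256 ≡ 16. Since 6 = 4 + 2, 6^6 ≡ 16·16: 16·16 = 256 ≡ 16. So 6^6 ≡ 16 (mod 20).
So h(4) = h(6) = 16 while 4 ≠ 6, therefore h is not injective.
A non-injective map from the 20-element set ℤ/20ℤ to itself takes at most 19 distinct values, so it cannot be surjective. Hence h is not surjective.
Since h is not surjective, we determine |image(h)|. Computing x^6 mod 20 for each x (by repeated squaring, reducing mod 20 at every step), the values h(0), h(1), …, h(19) are: 0, 1, 4, 9, 16, 5, 16, 9, 4, 1, 0, 1, 4, 9, 16, 5, 16, 9, 4, 1.
The distinct values are {0, 1, 4, 5, 9, 16}; there are 6 of them.

6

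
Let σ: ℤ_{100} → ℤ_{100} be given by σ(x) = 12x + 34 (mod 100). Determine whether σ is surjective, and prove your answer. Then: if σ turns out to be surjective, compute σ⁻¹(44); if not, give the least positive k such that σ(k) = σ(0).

Since gcd(12, 100) = 4, we have 12x ≡ 0 (mod 4) for all x, so σ(x) ≡ 2 (mod 4).
But 0 ≢ 2 (mod 4), so 0 ∈ ℤ_{100} has no preimage. So σ is not surjective.
Since σ is not surjective, we find the least positive k with σ(k) = σ(0): this means 12k ≡ 0 (mod 100), i.e. 100 ∣ 12k. Since gcd(12, 100) = 4, dividing through by 4 this holds exactly when 25 ∣ 3k, and as gcd(3, 25) = 1, exactly when 25 ∣ k.
The smallest positive such k is 25.

25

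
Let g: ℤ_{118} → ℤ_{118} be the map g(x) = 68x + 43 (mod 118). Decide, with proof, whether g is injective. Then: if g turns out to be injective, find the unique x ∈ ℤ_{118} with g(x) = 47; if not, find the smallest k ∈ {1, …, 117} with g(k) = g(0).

We have gcd(68, 118) = 2 > 1. Taking x_1 = 0 and x_2 = 59: g(0) = 43 and g(59) = 68·59 + 43 = 4055 ≡ 43 (mod 118).
So g(0) = g(59) while 0 ≠ 59, therefore g is not injective.
Since g is not injective, we find the least positive k with g(k) = g(0): this means 68k ≡ 0 (mod 118), i.e. 118 ∣ 68k. Since gcd(68, 118) = 2, dividing through by 2 this holds exactly when 59 ∣ 34k, and as gcd(34, 59) = 1, exactly when 59 ∣ k.
The smallest positive such k is 59.

59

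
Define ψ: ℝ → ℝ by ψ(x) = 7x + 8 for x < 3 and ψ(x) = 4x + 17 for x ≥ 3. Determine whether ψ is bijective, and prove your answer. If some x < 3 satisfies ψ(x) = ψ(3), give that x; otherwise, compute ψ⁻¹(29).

Both pieces are strictly increasing (slopes 7 and 4), so each is injective on its own interval.
The left piece maps (−∞, 3) onto (−∞, 29); the right piece maps [3, ∞) onto [29, ∞).
Since 29 = 29, the images partition ℝ: ψ is injective and surjective, hence bijective.
Because the two images are disjoint, no x < 3 has ψ(x) = ψ(3), so we compute ψ⁻¹(29): 29 lies in [29, ∞), so solve 4x + 17 = 29: x = (29 − 17)/4 = 3.

3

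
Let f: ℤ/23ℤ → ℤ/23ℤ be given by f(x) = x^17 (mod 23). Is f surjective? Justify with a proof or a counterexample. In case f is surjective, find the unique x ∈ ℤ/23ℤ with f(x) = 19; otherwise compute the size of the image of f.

Since 23 is prime, the nonzero elements of ℤ/23ℤ form a cyclic group of order 22.
As gcd(17, 22) = 1, raising to the 17th power is a bijection on this group: if x_1^17 ≡ x_2^17 then (x_1x_2^{−1})^17 = 1, and the only element of order dividing gcd(17, 22) = 1 is 1, so x_1 = x_2.
With f(0) = 0 this makes f injective on all of ℤ/23ℤ, hence bijective (finite equal-size domain and codomain). In particular f is surjective.
Since f is surjective, we find the preimage of 19. The inverse of x ↦ x^17 on (ℤ/23ℤ)^× is x ↦ x^13, because 17·13 = 221 = 10·22 + 1 ≡ 1 (mod 22) and x^{22} = 1 for x ≠ 0 (Fermat). So f⁻¹(19) = 19^13 mod 23.
Repeated squaring mod 23: 19^1 ≡ 19, 19^2 ≡ 19² = 361 ≡ 16, 19^4 ≡ 16² = 256 ≡ 3, 19^8 ≡ 3² = 9. Since 13 = 8 + 4 + 1, 19^13 ≡ 9·3·19: 9·3 = 27 ≡ 4, then 4·19 = 76 ≡ 7. So 19^13 ≡ 7 (mod 23).
Hence f⁻¹(19) = 7.

7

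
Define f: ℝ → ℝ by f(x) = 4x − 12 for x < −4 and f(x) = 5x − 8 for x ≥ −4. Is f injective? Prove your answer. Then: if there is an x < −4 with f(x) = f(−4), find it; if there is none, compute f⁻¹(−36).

-6

Both pieces are strictly increasing (slopes 4 and 5), so each is injective on its own interval.
The left piece maps (−∞, −4) onto (−∞, −28); the right piece maps [−4, ∞) onto [−28, ∞).
These images are disjoint, so no value is attained by both pieces. So f is injective.
Because the two images are disjoint, no x < −4 has f(x) = f(−4), so we compute f⁻¹(−36): −36 lies in (−∞, −28), so solve 4x − 12 = −36: x = (−36 + 12)/4 = −6.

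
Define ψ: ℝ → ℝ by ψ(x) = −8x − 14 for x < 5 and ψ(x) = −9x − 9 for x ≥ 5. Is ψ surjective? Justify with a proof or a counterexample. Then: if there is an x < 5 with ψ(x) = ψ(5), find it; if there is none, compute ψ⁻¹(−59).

Both pieces are strictly decreasing (slopes −8 and −9), so each is injective on its own interval.
The left piece maps (−∞, 5) onto (−54, ∞); the right piece maps [5, ∞) onto (−∞, −54].
These images together cover ℝ, so ψ is surjective.
Because the two images are disjoint, no x < 5 has ψ(x) = ψ(5), so we compute ψ⁻¹(−59): −59 lies in (−∞, −54], so solve −9x − 9 = −59: x = (−59 + 9)/(−9) = 50/9.

50/9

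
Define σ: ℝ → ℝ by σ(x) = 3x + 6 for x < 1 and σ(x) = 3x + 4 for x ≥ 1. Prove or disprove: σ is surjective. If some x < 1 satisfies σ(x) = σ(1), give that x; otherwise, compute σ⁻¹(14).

Both pieces are strictly increasing (slopes 3 and 3), so each is injective on its own interval.
The left piece maps (−∞, 1) onto (−∞, 9); the right piece maps [1, ∞) onto [7, ∞).
The union (−∞, 9) ∪ [7, ∞) covers ℝ, so σ is surjective.
For the follow-up: the images overlap, so an x < 1 with σ(x) = σ(1) exists. σ(1) = 7; solving 3x + 6 = 7 for x < 1 gives x = (7 − 6)/3 = 1/3.

1/3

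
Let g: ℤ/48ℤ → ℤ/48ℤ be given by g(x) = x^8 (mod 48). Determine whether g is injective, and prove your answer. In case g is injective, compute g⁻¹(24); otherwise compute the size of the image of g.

4

g(2): Repeated squaring mod 48: 2^1 ≡ 2, 2^2 ≡ 2² = 4, 2^4 ≡ 4² = 16, 2^8 ≡ 16² = 256 ≡ 16. So 2^8 ≡ 16 (mod 48).
g(4): Repeated squaring mod 48: 4^1 ≡ 4, 4^2 ≡ 4² = 16, 4^4 ≡ 16² = 256 ≡ 16, 4^8 ≡ 16² = 256 ≡ 16. So 4^8 ≡ 16 (mod 48).
So g(2) = g(4) = 16 while 2 ≠ 4, hence g is not injective.
Since g is not injective, we determine |image(g)|. Computing x^8 mod 48 for each x (by repeated squaring, reducing mod 48 at every step), the values g(0), g(1), …, g(47) are: 0, 1, 16, 33, 16, 1, 0, 1, 16, 33, 16, 1, 0, 1, 16, 33, 16, 1, 0, 1, 16, 33, 16, 1, 0, 1, 16, 33, 16, 1, 0, 1, 16, 33, 16, 1, 0, 1, 16, 33, 16, 1, 0, 1, 16, 33, 16, 1.
The distinct values are {0, 1, 16, 33}; there are 4 of them.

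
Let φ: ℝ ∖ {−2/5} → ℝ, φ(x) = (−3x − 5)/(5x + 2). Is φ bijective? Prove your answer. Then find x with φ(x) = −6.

If φ(x) = −3/5, cross-multiplying gives 5(−3x − 5) = −3(5x + 2), which simplifies to −25 = −6 — false.  So −3/5 has no preimage and φ is not surjective.
So φ is not bijective.
Solving φ(x) = −6: cross-multiplying gives −3x − 5 = −6(5x + 2), which rearranges to 27x = −7, so x = −7/27.

-7/27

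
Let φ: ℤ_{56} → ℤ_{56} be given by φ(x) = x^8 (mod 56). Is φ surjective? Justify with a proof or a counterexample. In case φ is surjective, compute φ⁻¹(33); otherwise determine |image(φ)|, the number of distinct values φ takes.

φ(6): Repeated squaring mod 56: 6^1 ≡ 6, 6^2 ≡ 6² = 36, 6^4 ≡ 36² = 1296 ≡ 8, 6^8 ≡ 8² = 64 ≡ 8. So 6^8 ≡ 8 (mod 56).
φ(8): Repeated squaring mod 56: 8^1 ≡ 8, 8^2 ≡ 8² = 64 ≡ 8, 8^4 ≡ 8² = 64 ≡ 8, 8^8 ≡ 8² = 64 ≡ 8. So 8^8 ≡ 8 (mod 56).
So φ(6) = φ(8) = 8 while 6 ≠ 8, therefore φ is not injective.
A non-injective map from the 56-element set ℤ_{56} to itself takes at most 55 distinct values, so it cannot be surjective. So φ is not surjective.
Since φ is not surjective, we determine |image(φ)|. Computing x^8 mod 56 for each x (by repeated squaring, reducing mod 56 at every step), the values φ(0), φ(1), …, φ(55) are: 0, 1, 32, 9, 16, 25, 8, 49, 8, 25, 16, 9, 32, 1, 0, 1, 32, 9, 16, 25, 8, 49, 8, 25, 16, 9, 32, 1, 0, 1, 32, 9, 16, 25, 8, 49, 8, 25, 16, 9, 32, 1, 0, 1, 32, 9, 16, 25, 8, 49, 8, 25, 16, 9, 32, 1.
The distinct values are {0, 1, 8, 9, 16, 25, 32, 49}; there are 8 of them.

8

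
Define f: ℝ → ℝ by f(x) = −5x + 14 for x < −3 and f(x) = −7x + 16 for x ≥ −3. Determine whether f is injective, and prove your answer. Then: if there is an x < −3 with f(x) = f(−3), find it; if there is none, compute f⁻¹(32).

Both pieces are strictly decreasing (slopes −5 and −7), so each is injective on its own interval.
The left piece maps (−∞, −3) onto (29, ∞); the right piece maps [−3, ∞) onto (−∞, 37].
These images overlap. In particular f(−3) = 37 (right piece), and solving −5x + 14 = 37 on the left piece gives x = −23/5 < −3.
So f(−23/5) = f(−3) with −23/5 ≠ −3, and f is not injective. This x = −23/5 is the requested value below −3.

-23/5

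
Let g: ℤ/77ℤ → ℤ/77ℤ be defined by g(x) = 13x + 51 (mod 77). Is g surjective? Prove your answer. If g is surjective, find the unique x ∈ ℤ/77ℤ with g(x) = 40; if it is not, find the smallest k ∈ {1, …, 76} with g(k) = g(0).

By definition, g is surjective if every y in the codomain equals g(x) for some x in the domain.
Since gcd(13, 77) = 1, 13 is invertible modulo 77. Euclid's algorithm: 77 = 5·13 + 12, 13 = 1·12 + 1; back-substituting gives 1 = 6·13 − 1·77, so 13⁻¹ ≡ 6 (mod 77).
Then y ↦ 6(y − 51) is a two-sided inverse to g, so every y ∈ ℤ/77ℤ has a preimage.
Hence g is surjective.
Since g is surjective, we compute g⁻¹(40): solve 13x + 51 ≡ 40 (mod 77), i.e. 13x ≡ 66 (mod 77).
Multiplying by 13⁻¹ = 6 gives x ≡ 6·66 = 396 = 5·77 + 11 ≡ 11 (mod 77).
Check: g(11) = 13·11 + 51 = 194 = 2·77 + 40 ≡ 40 (mod 77).

11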